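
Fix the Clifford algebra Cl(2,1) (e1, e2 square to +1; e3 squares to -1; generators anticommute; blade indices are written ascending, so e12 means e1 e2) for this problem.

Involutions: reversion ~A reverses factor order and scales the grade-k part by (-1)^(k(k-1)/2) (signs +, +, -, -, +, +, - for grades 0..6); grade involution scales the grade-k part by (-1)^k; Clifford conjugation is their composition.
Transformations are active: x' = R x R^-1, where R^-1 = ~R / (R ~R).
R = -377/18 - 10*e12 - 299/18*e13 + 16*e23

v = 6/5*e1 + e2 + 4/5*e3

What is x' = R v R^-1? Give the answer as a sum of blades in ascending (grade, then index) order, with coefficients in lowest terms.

~R = -377/18 + 10*e12 + 299/18*e13 - 16*e23, and R ~R = 182/27, so R^-1 = ~R / (182/27).
R v = -983/45*e1 - 1957/90*e2 - 577/45*e3 + 2503/90*e123
Answer: 6883/2730*e1 - 103/35*e2 - 1985/546*e3


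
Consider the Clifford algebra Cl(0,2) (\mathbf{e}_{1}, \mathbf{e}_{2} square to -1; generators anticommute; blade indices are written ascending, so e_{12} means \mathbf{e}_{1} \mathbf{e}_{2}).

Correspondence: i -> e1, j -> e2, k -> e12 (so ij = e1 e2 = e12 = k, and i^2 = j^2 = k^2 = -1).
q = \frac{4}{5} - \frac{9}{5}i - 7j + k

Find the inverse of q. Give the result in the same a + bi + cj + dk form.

In blades: q = \frac{4}{5} - \frac{9}{5} e_{1} - 7 e_{2} + e_{12}.
With qbar = \frac{4}{5} + \frac{9}{5} e_{1} + 7 e_{2} - e_{12} (scalar fixed, mapped units negated), q qbar = \frac{1347}{25} (the sum of squared coefficients), so q^-1 = qbar / (\frac{1347}{25}) = \frac{20}{1347} + \frac{15}{449} e_{1} + \frac{175}{1347} e_{2} - \frac{25}{1347} e_{12}; translating back:
Answer: \frac{20}{1347} + \frac{15}{449}i + \frac{175}{1347}j - \frac{25}{1347}k


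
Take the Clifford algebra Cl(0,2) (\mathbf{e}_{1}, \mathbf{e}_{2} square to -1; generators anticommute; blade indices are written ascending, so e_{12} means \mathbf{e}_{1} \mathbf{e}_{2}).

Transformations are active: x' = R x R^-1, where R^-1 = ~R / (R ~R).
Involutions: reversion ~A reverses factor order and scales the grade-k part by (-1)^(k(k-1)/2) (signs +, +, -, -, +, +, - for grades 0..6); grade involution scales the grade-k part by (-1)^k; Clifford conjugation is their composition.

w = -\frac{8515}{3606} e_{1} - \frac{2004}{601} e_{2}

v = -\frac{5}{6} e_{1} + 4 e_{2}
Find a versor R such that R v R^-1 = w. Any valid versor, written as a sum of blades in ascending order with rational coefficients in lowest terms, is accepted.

Reasoning: v^2 = w^2 = -\frac{601}{36} since conjugation preserves the quadratic form; R = v + w = -\frac{1920}{601} e_{1} + \frac{400}{601} e_{2} is then valid when invertible, keeping its own part and reversing (v - w)/2.
Answer: -\frac{1920}{601} e_{1} + \frac{400}{601} e_{2}


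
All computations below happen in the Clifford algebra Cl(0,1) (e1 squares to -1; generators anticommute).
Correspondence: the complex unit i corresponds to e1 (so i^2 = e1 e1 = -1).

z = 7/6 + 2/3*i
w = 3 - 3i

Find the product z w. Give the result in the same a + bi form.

In blades: z = 7/6 + 2/3*e1, w = 3 - 3*e1.
Distribute z over w term by term (generator squares from the signature, products reordered to ascending indices): (7/6)*w = 7/2 - 7/2*e1; (2/3*e1)*w = 2 + 2*e1.
Sum: 11/2 - 3/2*e1; translating back through the correspondence:
Answer: 11/2 - 3/2*i


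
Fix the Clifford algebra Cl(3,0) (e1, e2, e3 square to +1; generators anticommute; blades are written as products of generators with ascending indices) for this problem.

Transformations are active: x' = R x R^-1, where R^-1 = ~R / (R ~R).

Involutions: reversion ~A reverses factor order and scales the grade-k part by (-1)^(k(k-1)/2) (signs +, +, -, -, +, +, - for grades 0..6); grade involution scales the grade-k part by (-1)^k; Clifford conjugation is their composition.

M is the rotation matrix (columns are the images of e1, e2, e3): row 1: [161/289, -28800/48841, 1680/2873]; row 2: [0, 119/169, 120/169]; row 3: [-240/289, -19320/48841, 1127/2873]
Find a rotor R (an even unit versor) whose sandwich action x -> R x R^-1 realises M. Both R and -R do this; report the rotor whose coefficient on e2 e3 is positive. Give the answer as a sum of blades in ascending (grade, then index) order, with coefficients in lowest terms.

Method: write R = a + b12*e1 e2 + b13*e1 e3 + b23*e2 e3 with a^2 + b12^2 + b13^2 + b23^2 = 1 (so R^-1 = ~R). Expanding the columns R e_j ~R gives tr M = 4a^2 - 1 and, from the antisymmetric part, M21 - M12 = -4a*b12, M13 - M31 = 4a*b13, M32 - M23 = -4a*b23.
Here tr M = 80759/48841, so a^2 = (1 + tr M)/4 = 32400/48841 and a = ±180/221. Taking a = 180/221: M21 - M12 = 28800/48841, M13 - M31 = 69120/48841, M32 - M23 = -54000/48841, giving b12 = -40/221, b13 = 96/221, b23 = 75/221, i.e. R = 180/221 - 40/221*e1 e2 + 96/221*e1 e3 + 75/221*e2 e3.
Its e2 e3 coefficient is already positive.
Answer: 180/221 - 40/221*e1 e2 + 96/221*e1 e3 + 75/221*e2 e3. Note: both R and -R realise this M (trace 80759/48841); the covering map identifies them, and the e2 e3-coefficient sign is the tie-breaker.


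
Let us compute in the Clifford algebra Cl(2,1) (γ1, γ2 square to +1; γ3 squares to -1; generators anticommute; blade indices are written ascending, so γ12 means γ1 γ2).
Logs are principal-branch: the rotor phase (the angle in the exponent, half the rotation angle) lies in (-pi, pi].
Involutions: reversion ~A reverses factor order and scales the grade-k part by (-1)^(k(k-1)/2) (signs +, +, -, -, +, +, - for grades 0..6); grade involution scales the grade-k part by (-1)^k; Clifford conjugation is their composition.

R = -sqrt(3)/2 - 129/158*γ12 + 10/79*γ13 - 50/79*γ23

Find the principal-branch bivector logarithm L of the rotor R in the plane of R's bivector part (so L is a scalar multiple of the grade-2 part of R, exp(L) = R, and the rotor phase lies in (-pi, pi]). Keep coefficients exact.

The scalar part of R is -sqrt(3)/2, so the principal-branch rotor phase is pinned; divide the bivector part by its sine to get the unit plane — L is the phase times that plane.
Concretely: cos(phase) = -sqrt(3)/2 gives phase = ±5*pi/6, and since phase/sin(phase) is even the sign is immaterial: L = (phase/sin(phase)) * <R>_2 = (5*pi/3) * <R>_2.
Answer: -215*pi/158*γ12 + 50*pi/237*γ13 - 250*pi/237*γ23


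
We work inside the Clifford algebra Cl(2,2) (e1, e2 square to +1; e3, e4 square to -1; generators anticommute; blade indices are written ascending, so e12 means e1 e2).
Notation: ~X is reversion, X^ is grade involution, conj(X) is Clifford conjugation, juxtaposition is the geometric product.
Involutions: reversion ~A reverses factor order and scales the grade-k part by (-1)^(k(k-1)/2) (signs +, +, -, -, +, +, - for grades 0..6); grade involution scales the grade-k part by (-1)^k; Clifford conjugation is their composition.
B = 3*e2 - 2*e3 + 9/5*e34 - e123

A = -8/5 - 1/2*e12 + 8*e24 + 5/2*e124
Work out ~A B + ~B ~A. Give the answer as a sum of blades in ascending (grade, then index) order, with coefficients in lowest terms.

first term: 3/2*e1 - 24/5*e2 + 37/10*e3 + 24*e4 + 15/2*e14 - 72/5*e23 - 19/50*e34 - 39/10*e123 + 8*e134 - 16*e234 - 41/10*e1234
second term: -3/2*e1 - 24/5*e2 + 27/10*e3 - 24*e4 + 15/2*e14 - 72/5*e23 + 269/50*e34 - 71/10*e123 + 8*e134 - 16*e234 + 41/10*e1234
Answer: -48/5*e2 + 32/5*e3 + 15*e14 - 144/5*e23 + 5*e34 - 11*e123 + 16*e134 - 32*e234


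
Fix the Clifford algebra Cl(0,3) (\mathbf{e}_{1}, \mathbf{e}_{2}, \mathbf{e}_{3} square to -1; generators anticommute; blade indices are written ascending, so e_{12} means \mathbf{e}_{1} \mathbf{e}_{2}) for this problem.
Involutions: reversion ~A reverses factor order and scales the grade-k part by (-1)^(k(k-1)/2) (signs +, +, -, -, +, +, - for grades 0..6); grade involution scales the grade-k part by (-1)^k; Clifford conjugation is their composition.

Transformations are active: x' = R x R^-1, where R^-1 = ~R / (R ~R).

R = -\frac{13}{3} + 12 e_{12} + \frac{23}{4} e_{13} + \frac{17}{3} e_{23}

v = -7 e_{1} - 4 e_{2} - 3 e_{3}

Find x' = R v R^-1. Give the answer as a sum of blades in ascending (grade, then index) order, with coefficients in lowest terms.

~R = -\frac{13}{3} - 12 e_{12} - \frac{23}{4} e_{13} - \frac{17}{3} e_{23}, and R ~R = \frac{32825}{144}, so R^-1 = ~R / (\frac{32825}{144}).
R v = \frac{1147}{12} e_{1} - \frac{149}{3} e_{2} - \frac{599}{12} e_{3} - \frac{158}{3} e_{123}
Answer: \frac{4907}{6565} e_{1} + \frac{11220}{1313} e_{2} - \frac{4249}{6565} e_{3}


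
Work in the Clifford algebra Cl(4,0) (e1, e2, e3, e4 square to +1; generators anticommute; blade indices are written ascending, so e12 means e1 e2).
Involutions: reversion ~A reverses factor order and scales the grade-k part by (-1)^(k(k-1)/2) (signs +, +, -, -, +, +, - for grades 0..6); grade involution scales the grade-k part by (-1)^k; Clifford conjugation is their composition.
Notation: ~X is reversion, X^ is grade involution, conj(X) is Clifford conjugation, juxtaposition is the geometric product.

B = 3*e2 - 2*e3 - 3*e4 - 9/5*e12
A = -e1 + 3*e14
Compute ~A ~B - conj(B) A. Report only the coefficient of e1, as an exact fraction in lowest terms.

first term: 9*e1 - 9/5*e2 - 3*e12 + 2*e13 + 3*e14 - 27/5*e24 + 9*e124 - 6*e134
second term: -9*e1 + 9/5*e2 - 3*e12 + 2*e13 + 3*e14 - 27/5*e24 + 9*e124 - 6*e134
Answer: 18


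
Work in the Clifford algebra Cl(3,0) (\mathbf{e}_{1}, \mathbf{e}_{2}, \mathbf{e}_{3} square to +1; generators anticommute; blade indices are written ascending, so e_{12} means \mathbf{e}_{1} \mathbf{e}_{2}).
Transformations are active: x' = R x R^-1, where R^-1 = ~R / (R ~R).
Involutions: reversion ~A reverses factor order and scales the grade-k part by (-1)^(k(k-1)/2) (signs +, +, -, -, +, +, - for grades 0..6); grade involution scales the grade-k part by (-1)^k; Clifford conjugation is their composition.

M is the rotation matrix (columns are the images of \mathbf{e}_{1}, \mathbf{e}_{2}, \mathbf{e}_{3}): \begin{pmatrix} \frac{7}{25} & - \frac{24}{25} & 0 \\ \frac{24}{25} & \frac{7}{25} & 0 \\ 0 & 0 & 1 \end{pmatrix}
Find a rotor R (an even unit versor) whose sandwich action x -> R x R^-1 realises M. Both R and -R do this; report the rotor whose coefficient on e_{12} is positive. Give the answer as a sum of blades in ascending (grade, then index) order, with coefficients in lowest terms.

Method: write R = a + b12*e_{12} + b13*e_{13} + b23*e_{23} with a^2 + b12^2 + b13^2 + b23^2 = 1 (so R^-1 = ~R). Expanding the columns R e_j ~R gives tr M = 4a^2 - 1 and, from the antisymmetric part, M21 - M12 = -4a*b12, M13 - M31 = 4a*b13, M32 - M23 = -4a*b23.
Here tr M = \frac{39}{25}, so a^2 = (1 + tr M)/4 = \frac{16}{25} and a = ±\frac{4}{5}. Taking a = \frac{4}{5}: M21 - M12 = \frac{48}{25}, M13 - M31 = 0, M32 - M23 = 0, giving b12 = -\frac{3}{5}, b13 = 0, b23 = 0, i.e. R = \frac{4}{5} - \frac{3}{5} e_{12}.
Its e_{12} coefficient is negative, so report the other preimage -R.
Answer: -\frac{4}{5} + \frac{3}{5} e_{12}. Recall the cover is two-to-one: with M of trace \frac{39}{25}, both preimages act alike, and the stated e_{12} sign chooses the sheet.


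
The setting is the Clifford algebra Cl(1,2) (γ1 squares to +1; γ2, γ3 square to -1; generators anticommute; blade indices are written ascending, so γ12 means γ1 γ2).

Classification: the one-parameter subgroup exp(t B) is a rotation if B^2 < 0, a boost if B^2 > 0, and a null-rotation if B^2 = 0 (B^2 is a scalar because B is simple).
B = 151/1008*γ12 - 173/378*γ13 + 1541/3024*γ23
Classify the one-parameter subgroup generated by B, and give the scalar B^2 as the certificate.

B^2 term by term: the squares give (151/1008)^2*(γ12)^2 + (-173/378)^2*(γ13)^2 + (1541/3024)^2*(γ23)^2 = 22801/1016064*(+1) + 29929/142884*(+1) + 2374681/9144576*(-1) = -1/36 (each basis 2-blade squares to minus the product of its generators' squares); cross terms between blades sharing an index anticommute and cancel. So B^2 = -1/36.
Answer: rotation, certificate B^2 = -1/36. The scalar -1/36 is the complete invariant here: its sign names the subgroup type.


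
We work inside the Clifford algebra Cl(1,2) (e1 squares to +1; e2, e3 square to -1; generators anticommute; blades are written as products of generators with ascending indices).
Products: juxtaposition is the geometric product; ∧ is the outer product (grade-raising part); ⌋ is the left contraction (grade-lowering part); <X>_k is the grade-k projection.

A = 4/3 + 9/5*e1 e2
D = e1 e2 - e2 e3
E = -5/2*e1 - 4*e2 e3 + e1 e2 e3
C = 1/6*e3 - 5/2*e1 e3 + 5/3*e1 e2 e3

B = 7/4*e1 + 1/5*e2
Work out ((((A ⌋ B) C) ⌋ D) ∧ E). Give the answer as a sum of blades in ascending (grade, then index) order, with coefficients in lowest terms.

step 1: 7/3*e1 + 4/15*e2
step 2: -35/6*e3 + 5/6*e1 e3 + 59/15*e2 e3 + 2/3*e1 e2 e3
step 3: 59/15 + 35/6*e2
step 4: -59/6*e1 + 175/12*e1 e2 - 236/15*e2 e3 + 59/15*e1 e2 e3
Answer: -59/6*e1 + 175/12*e1 e2 - 236/15*e2 e3 + 59/15*e1 e2 e3


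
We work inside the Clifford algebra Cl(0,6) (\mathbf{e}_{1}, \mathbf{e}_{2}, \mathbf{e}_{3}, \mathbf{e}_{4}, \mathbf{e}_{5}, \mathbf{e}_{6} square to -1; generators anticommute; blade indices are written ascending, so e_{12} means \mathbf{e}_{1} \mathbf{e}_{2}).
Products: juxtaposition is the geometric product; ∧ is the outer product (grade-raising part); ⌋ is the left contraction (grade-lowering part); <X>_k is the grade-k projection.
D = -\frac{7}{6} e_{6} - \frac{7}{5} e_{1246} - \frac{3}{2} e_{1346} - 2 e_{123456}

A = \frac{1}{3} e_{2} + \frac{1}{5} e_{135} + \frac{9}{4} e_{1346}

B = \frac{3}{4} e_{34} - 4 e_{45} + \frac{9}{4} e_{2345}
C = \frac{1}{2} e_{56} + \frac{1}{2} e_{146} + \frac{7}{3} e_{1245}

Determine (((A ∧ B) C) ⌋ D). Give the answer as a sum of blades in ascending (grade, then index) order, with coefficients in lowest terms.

step 1: \frac{1}{4} e_{234} - \frac{4}{3} e_{245}
step 2: \frac{28}{9} e_{1} - \frac{7}{12} e_{135} + \frac{2}{3} e_{246} + \frac{1}{8} e_{1236} + \frac{2}{3} e_{1256} + \frac{1}{8} e_{23456}
step 3: \frac{41}{60} e_{1} - \frac{4}{3} e_{34} - \frac{1}{4} e_{45} - \frac{4}{3} e_{135} + \frac{287}{90} e_{246} + \frac{14}{3} e_{346} + \frac{56}{9} e_{23456}
Answer: \frac{41}{60} e_{1} - \frac{4}{3} e_{34} - \frac{1}{4} e_{45} - \frac{4}{3} e_{135} + \frac{287}{90} e_{246} + \frac{14}{3} e_{346} + \frac{56}{9} e_{23456}


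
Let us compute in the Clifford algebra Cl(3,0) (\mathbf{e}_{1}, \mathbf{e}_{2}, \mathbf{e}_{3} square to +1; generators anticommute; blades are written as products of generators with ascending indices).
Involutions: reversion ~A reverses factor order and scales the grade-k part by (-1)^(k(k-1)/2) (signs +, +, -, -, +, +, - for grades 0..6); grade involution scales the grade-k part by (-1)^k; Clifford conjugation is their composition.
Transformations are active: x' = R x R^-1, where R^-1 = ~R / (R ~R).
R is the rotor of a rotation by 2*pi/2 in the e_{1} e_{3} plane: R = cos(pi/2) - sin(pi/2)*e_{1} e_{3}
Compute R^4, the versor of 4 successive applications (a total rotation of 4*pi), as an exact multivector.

Half-angle bookkeeping: 4 applications in e_{1} e_{3} add up to rotor phase 4*pi/2 = 2 \pi, so R^4 = cos(2 \pi) - sin(2 \pi)*e_{1} e_{3}.
cos(2 \pi) = 1 and sin(2 \pi) = 0, so R^4 = 1. The total rotation 4*pi is 2 full turns, so every vector returns to itself, yet the rotor is +1, back on the identity sheet (an even number of 2*pi turns).
Answer: 1


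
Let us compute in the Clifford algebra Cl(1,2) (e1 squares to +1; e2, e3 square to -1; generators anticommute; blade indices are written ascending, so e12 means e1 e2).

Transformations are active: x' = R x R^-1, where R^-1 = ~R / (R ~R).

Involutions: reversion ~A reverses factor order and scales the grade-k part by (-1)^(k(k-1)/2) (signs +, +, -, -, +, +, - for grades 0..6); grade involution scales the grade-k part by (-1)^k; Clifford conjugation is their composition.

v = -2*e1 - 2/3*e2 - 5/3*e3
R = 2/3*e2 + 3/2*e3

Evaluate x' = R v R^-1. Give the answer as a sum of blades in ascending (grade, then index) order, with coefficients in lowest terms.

~R = 2/3*e2 + 3/2*e3, and R ~R = -97/36, so R^-1 = ~R / (-97/36).
R v = 53/18 + 4/3*e12 + 3*e13 - 1/9*e23
Answer: 2*e1 - 230/291*e2 - 469/291*e3


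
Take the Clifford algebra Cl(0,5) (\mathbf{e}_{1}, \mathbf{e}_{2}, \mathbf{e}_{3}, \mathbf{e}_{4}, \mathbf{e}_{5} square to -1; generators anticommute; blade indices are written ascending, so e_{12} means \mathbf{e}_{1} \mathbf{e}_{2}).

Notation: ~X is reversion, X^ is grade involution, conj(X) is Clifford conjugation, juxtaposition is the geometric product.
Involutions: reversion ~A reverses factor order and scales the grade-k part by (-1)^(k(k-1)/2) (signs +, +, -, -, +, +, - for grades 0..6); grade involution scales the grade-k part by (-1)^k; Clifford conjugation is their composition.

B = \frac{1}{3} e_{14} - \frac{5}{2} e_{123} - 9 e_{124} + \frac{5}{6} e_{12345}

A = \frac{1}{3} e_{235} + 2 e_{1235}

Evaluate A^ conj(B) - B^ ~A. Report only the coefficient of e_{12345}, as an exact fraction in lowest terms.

first term: \frac{5}{3} e_{4} + 5 e_{5} + \frac{5}{18} e_{14} + \frac{5}{6} e_{15} - 18 e_{345} - 3 e_{1345} + \frac{2}{3} e_{2345} + \frac{1}{9} e_{12345}
second term: \frac{5}{3} e_{4} + 5 e_{5} + \frac{5}{18} e_{14} + \frac{5}{6} e_{15} + 18 e_{345} + 3 e_{1345} + \frac{2}{3} e_{2345} - \frac{1}{9} e_{12345}
Answer: \frac{2}{9}


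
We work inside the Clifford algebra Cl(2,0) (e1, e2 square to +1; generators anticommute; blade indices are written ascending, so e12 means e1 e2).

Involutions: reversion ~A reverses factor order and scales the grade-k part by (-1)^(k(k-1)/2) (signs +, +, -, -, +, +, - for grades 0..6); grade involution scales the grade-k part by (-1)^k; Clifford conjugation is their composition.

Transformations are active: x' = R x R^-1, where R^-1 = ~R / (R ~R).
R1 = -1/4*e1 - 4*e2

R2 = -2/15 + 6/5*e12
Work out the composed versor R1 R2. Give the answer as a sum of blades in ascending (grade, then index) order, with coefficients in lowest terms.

Distribute over the terms of R1 (each basis-blade product reordered to ascending indices, repeated generators contracted through their squares):
(-1/4*e1) R2 = 1/30*e1 - 3/10*e2
(-4*e2) R2 = 24/5*e1 + 8/15*e2
Summing the partial products and collecting blades:
Answer: 29/6*e1 + 7/30*e2


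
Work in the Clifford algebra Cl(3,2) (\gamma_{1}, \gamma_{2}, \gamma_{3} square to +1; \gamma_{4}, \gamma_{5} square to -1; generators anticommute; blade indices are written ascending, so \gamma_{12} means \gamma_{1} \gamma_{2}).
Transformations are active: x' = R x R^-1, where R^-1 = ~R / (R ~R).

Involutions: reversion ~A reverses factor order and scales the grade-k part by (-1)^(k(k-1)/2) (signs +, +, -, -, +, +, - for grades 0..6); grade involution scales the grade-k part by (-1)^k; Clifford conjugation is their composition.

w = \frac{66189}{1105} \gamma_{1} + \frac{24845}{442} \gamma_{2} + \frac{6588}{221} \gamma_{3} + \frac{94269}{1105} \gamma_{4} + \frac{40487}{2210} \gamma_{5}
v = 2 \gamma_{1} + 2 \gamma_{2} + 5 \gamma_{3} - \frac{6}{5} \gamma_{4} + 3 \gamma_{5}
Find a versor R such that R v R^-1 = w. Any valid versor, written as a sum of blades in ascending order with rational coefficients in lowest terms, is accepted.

Key observation: q(v) = q(w) = \frac{564}{25} (sandwiches preserve the norm), so R = v + w = \frac{68399}{1105} \gamma_{1} + \frac{25729}{442} \gamma_{2} + \frac{7693}{221} \gamma_{3} + \frac{92943}{1105} \gamma_{4} + \frac{47117}{2210} \gamma_{5} works whenever it is invertible — the component of v along it is kept and (v - w)/2 reverses, sending v to w.
Answer: \frac{68399}{1105} \gamma_{1} + \frac{25729}{442} \gamma_{2} + \frac{7693}{221} \gamma_{3} + \frac{92943}{1105} \gamma_{4} + \frac{47117}{2210} \gamma_{5}


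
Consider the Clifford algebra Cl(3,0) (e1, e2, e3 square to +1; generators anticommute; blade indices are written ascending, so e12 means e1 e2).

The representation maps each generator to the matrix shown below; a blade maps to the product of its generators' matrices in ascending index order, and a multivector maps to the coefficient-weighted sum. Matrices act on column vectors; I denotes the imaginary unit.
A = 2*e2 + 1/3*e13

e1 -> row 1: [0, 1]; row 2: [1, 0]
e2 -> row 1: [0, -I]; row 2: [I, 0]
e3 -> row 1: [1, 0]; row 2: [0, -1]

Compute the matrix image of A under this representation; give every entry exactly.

Bivector images (products of the table entries): rho(e13) = rho(e1)rho(e3) = row 1: [0, -1]; row 2: [1, 0].
M = (2)*rho(e2) + (1/3)*rho(e13), summed entrywise:
Answer: row 1: [0, -1/3 - 2*I]; row 2: [1/3 + 2*I, 0]


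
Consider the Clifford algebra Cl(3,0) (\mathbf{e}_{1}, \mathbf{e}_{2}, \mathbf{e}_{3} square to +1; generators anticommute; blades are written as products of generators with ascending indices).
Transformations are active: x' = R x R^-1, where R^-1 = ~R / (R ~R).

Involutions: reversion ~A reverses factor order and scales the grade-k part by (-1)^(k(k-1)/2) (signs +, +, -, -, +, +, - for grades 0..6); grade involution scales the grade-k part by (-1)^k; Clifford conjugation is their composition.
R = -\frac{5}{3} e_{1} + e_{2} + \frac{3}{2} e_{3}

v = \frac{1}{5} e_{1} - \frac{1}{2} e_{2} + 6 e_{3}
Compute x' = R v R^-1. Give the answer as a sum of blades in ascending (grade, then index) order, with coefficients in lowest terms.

~R = -\frac{5}{3} e_{1} + e_{2} + \frac{3}{2} e_{3}, and R ~R = \frac{217}{36}, so R^-1 = ~R / (\frac{217}{36}).
R v = \frac{49}{6} + \frac{19}{30} e_{1} e_{2} - \frac{103}{10} e_{1} e_{3} + \frac{27}{4} e_{2} e_{3}
Answer: -\frac{731}{155} e_{1} + \frac{199}{62} e_{2} - \frac{60}{31} e_{3}


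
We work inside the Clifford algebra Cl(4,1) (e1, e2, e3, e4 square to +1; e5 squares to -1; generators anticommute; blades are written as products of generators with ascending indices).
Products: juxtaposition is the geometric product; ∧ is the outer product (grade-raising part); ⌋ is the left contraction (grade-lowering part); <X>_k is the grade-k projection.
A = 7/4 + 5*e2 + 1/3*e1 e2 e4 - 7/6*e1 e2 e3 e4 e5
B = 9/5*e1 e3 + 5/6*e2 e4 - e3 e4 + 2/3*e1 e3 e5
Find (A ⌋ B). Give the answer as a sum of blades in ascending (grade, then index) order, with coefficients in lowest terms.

step 1: 25/6*e4 + 63/20*e1 e3 + 35/24*e2 e4 - 7/4*e3 e4 + 7/6*e1 e3 e5
Answer: 25/6*e4 + 63/20*e1 e3 + 35/24*e2 e4 - 7/4*e3 e4 + 7/6*e1 e3 e5


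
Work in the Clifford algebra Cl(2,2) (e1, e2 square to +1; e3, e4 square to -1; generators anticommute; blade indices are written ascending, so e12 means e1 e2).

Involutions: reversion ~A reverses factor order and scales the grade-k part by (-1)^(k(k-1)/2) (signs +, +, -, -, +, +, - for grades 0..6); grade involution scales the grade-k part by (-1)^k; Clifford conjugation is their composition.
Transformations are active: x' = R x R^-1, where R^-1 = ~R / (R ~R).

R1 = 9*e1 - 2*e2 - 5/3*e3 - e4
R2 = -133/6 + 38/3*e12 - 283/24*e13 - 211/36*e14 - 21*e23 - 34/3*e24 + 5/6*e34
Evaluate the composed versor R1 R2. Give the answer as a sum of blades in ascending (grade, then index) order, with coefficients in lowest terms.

Distribute over the terms of R1 (each basis-blade product reordered to ascending indices, repeated generators contracted through their squares):
(9*e1) R2 = -399/2*e1 + 114*e2 - 849/8*e3 - 211/4*e4 - 189*e123 - 102*e124 + 15/2*e134
(-2*e2) R2 = 76/3*e1 + 133/3*e2 + 42*e3 + 68/3*e4 - 283/12*e123 - 211/18*e124 - 5/3*e234
(-5/3*e3) R2 = 1415/72*e1 + 35*e2 + 665/18*e3 + 25/18*e4 - 190/9*e123 - 1055/108*e134 - 170/9*e234
(-e4) R2 = 211/36*e1 + 34/3*e2 - 5/6*e3 + 133/6*e4 - 38/3*e124 + 283/24*e134 + 21*e234
Summing the partial products and collecting blades:
Answer: -10703/72*e1 + 614/3*e2 - 2017/72*e3 - 235/36*e4 - 8413/36*e123 - 2275/18*e124 + 2057/216*e134 + 4/9*e234


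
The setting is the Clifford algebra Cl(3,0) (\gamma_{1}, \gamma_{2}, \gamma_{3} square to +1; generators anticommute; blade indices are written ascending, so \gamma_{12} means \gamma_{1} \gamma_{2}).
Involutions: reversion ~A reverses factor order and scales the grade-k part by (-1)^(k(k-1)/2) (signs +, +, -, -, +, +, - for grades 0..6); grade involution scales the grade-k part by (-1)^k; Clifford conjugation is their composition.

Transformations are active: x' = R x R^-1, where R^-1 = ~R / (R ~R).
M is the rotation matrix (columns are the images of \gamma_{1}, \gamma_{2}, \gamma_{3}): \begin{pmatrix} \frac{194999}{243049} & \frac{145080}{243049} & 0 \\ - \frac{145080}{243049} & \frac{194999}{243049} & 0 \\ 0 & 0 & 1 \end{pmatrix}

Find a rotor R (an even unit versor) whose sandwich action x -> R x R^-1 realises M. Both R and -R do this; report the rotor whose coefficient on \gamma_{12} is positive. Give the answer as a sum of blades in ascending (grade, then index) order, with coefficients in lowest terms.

Method: write R = a + b12*\gamma_{12} + b13*\gamma_{13} + b23*\gamma_{23} with a^2 + b12^2 + b13^2 + b23^2 = 1 (so R^-1 = ~R). Expanding the columns R e_j ~R gives tr M = 4a^2 - 1 and, from the antisymmetric part, M21 - M12 = -4a*b12, M13 - M31 = 4a*b13, M32 - M23 = -4a*b23.
Here tr M = \frac{633047}{243049}, so a^2 = (1 + tr M)/4 = \frac{219024}{243049} and a = ±\frac{468}{493}. Taking a = \frac{468}{493}: M21 - M12 = -\frac{290160}{243049}, M13 - M31 = 0, M32 - M23 = 0, giving b12 = \frac{155}{493}, b13 = 0, b23 = 0, i.e. R = \frac{468}{493} + \frac{155}{493} \gamma_{12}.
Its \gamma_{12} coefficient is already positive.
Answer: \frac{468}{493} + \frac{155}{493} \gamma_{12}. Recall the cover is two-to-one: with M of trace \frac{633047}{243049}, both preimages act alike, and the stated \gamma_{12} sign chooses the sheet.


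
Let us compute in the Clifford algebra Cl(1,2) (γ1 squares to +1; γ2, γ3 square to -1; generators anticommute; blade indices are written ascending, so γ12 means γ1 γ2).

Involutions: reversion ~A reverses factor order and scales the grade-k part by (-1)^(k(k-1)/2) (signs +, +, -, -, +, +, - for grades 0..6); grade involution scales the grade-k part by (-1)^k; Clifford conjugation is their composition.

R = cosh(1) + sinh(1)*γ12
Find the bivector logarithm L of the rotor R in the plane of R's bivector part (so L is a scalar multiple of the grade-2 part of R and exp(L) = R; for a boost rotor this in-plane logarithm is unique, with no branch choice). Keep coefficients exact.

The scalar part of R is cosh(1), which determines |rapidity| via cosh; the sign lives in the bivector part, and pairing them (bivector part over sinh of the rapidity = the plane) gives the unique in-plane L = rapidity * plane.
Concretely: cosh(rapidity) = cosh(1) gives rapidity = ±1, and since rapidity/sinh(rapidity) is even the sign is immaterial: L = (rapidity/sinh(rapidity)) * <R>_2 = (1/sinh(1)) * <R>_2.
Answer: γ12


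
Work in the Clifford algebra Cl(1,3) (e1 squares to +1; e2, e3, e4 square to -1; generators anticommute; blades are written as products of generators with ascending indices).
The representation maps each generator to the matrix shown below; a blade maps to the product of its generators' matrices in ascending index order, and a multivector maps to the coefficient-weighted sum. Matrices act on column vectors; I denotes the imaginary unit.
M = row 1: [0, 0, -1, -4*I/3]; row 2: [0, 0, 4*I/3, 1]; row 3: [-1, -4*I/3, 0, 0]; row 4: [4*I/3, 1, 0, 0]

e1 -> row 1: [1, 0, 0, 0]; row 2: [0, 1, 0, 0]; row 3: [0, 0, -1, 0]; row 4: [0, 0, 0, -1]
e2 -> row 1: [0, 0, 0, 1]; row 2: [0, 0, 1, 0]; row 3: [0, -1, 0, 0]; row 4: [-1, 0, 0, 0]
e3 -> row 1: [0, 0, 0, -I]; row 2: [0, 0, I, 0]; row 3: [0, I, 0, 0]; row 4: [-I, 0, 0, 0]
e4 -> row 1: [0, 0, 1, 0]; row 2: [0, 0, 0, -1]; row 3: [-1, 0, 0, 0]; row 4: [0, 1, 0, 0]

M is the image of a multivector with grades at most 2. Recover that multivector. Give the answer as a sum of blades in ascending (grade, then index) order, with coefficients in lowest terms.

Method: the blade images are trace-orthogonal — tr(rho(e_A) rho(e_B)^-1) = 4 if A = B and 0 otherwise — and rho(e_A)^-1 = (e_A)^2 * rho(e_A) with (e_A)^2 = +1 or -1, so the coefficient of e_A in the preimage is (e_A)^2 * tr(M rho(e_A))/4.
Nonzero projections over blades of grade <= 2: e1 e3: (e1 e3)^2 = +1, tr(M rho(e1 e3)) = 16/3, coefficient 4/3; e1 e4: (e1 e4)^2 = +1, tr(M rho(e1 e4)) = -4, coefficient -1. Every other blade of grade <= 2 projects to 0.
Answer: 4/3*e1 e3 - e1 e4


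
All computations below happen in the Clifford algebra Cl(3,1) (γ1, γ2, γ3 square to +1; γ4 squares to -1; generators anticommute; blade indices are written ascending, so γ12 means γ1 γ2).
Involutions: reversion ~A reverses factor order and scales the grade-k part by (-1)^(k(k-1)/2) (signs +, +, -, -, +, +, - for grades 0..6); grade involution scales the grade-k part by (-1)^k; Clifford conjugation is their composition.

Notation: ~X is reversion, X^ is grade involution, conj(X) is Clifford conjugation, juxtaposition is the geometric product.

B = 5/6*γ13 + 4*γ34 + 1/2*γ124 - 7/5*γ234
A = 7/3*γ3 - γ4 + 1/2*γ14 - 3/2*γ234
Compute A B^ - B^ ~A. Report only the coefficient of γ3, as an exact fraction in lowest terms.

first term: -21/10 - 35/18*γ1 - 23/4*γ2 - 4*γ3 + 28/3*γ4 - 1/2*γ12 + 11/4*γ13 + 7/5*γ23 - 49/15*γ24 + 5/12*γ34 - 7/10*γ123 - 5/4*γ124 - 5/6*γ134 - 7/6*γ1234
second term: 21/10 + 35/18*γ1 + 23/4*γ2 + 4*γ3 - 28/3*γ4 - 1/2*γ12 + 11/4*γ13 + 7/5*γ23 - 49/15*γ24 + 5/12*γ34 - 7/10*γ123 - 5/4*γ124 - 5/6*γ134 + 7/6*γ1234
Answer: -8


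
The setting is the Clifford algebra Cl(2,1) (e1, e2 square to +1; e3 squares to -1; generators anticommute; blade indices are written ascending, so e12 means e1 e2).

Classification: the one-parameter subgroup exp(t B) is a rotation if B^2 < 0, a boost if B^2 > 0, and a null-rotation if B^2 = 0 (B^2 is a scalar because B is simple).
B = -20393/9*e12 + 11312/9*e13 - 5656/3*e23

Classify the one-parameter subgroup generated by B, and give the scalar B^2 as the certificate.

B^2 term by term: the squares give (-20393/9)^2*(e12)^2 + (11312/9)^2*(e13)^2 + (-5656/3)^2*(e23)^2 = 415874449/81*(-1) + 127961344/81*(+1) + 31990336/9*(+1) = -1 (each basis 2-blade squares to minus the product of its generators' squares); cross terms between blades sharing an index anticommute and cancel. So B^2 = -1.
Answer: rotation, certificate B^2 = -1. Check the certificate: B^2 = -1, and that sign is decisive whatever form B takes.


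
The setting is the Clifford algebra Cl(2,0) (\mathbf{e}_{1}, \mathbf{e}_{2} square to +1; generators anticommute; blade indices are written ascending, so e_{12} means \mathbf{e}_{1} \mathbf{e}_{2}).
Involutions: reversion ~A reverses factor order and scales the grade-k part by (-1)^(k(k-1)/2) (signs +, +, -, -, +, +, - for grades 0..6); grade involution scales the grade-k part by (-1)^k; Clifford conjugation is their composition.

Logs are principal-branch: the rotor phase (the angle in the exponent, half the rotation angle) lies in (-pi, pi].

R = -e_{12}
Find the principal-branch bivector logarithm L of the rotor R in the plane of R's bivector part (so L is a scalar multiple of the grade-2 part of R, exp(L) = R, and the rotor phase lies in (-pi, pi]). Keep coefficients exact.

The scalar part of R is 0, which fixes the principal-branch rotor phase; the unit plane is then the bivector part divided by the sine of that phase, and L is that plane scaled by the phase.
Concretely: cos(phase) = 0 gives phase = ±\frac{\pi}{2}, and since phase/sin(phase) is even the sign is immaterial: L = (phase/sin(phase)) * <R>_2 = (\frac{\pi}{2}) * <R>_2.
Answer: - \frac{\pi}{2} e_{12}


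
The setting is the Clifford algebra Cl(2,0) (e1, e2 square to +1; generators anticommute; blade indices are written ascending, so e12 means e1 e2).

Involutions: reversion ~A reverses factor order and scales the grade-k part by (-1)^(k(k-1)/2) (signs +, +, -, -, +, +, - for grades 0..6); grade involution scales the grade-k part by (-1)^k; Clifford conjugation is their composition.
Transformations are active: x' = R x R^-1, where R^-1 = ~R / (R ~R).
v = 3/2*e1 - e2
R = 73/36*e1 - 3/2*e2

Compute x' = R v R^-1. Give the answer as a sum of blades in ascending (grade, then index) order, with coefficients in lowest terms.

~R = 73/36*e1 - 3/2*e2, and R ~R = 8245/1296, so R^-1 = ~R / (8245/1296).
R v = 109/24 + 2/9*e12
Answer: 23007/16490*e1 - 9413/8245*e2


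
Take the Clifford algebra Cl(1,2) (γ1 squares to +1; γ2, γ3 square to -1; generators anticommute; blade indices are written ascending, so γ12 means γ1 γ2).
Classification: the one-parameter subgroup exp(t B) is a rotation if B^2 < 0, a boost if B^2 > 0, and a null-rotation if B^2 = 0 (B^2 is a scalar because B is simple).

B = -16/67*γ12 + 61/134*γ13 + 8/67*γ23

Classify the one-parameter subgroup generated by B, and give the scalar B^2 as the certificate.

B^2 term by term: the squares give (-16/67)^2*(γ12)^2 + (61/134)^2*(γ13)^2 + (8/67)^2*(γ23)^2 = 256/4489*(+1) + 3721/17956*(+1) + 64/4489*(-1) = 1/4 (each basis 2-blade squares to minus the product of its generators' squares); cross terms between blades sharing an index anticommute and cancel. So B^2 = 1/4.
Answer: boost, certificate B^2 = 1/4. The scalar 1/4 is the complete invariant here: its sign names the subgroup type.


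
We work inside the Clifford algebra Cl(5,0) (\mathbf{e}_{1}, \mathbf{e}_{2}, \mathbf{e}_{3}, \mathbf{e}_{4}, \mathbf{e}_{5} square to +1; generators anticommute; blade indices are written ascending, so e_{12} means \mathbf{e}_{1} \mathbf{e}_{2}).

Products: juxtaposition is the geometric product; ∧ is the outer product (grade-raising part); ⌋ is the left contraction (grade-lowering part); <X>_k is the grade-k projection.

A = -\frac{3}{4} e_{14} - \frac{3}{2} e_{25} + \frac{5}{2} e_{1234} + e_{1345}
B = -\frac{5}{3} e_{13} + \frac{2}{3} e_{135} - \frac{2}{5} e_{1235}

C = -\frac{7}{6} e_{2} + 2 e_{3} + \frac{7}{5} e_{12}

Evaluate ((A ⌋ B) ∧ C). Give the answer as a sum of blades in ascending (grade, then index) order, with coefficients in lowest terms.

step 1: \frac{3}{5} e_{13}
step 2: \frac{7}{10} e_{123}
Answer: \frac{7}{10} e_{123}


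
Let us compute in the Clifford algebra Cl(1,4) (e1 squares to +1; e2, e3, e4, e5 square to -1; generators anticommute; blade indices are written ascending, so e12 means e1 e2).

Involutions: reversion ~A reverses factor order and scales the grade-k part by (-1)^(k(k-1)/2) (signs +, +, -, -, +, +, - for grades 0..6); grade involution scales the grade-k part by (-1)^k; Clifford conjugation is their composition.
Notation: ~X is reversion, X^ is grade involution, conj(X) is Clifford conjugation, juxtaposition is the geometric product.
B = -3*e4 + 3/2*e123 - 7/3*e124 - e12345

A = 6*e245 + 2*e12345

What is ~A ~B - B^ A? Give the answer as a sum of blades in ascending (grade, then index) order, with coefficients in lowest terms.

first term: -2 - 6*e13 - 14*e15 + 18*e25 + 14/3*e35 + 3*e45 - 6*e1235 + 9*e1345
second term: 2 - 6*e13 - 14*e15 + 18*e25 + 14/3*e35 + 3*e45 + 6*e1235 - 9*e1345
Answer: -4 - 12*e1235 + 18*e1345


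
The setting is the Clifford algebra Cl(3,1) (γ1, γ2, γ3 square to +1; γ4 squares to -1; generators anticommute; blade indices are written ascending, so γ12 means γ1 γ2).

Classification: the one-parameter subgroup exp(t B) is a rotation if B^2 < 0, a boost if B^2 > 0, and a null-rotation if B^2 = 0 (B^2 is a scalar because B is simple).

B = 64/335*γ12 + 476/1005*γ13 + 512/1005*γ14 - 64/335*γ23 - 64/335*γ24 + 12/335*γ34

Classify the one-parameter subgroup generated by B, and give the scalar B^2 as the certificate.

B^2 term by term: the squares give (64/335)^2*(γ12)^2 + (476/1005)^2*(γ13)^2 + (512/1005)^2*(γ14)^2 + (-64/335)^2*(γ23)^2 + (-64/335)^2*(γ24)^2 + (12/335)^2*(γ34)^2 = 4096/112225*(-1) + 226576/1010025*(-1) + 262144/1010025*(+1) + 4096/112225*(-1) + 4096/112225*(+1) + 144/112225*(+1) = 0 (each basis 2-blade squares to minus the product of its generators' squares); cross terms between blades sharing an index anticommute and cancel; the commuting (index-disjoint) pairs give grade-4 terms 2*c*c'*(blade product), which cancel blade by blade — γ1234: 1536/112225 + 60928/336675 - 65536/336675 = 0 — confirming B is simple. So B^2 = 0.
Answer: null-rotation, certificate B^2 = 0. One invariant decides it: the square 0 survives every conjugation, and its sign is exactly the classification.


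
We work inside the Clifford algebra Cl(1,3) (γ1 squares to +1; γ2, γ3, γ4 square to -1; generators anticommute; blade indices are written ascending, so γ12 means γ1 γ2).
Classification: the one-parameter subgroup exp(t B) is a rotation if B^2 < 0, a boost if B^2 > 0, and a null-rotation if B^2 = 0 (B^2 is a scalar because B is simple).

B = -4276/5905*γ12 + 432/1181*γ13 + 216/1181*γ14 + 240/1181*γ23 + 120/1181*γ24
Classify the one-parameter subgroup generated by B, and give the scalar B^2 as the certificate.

B^2 term by term: the squares give (-4276/5905)^2*(γ12)^2 + (432/1181)^2*(γ13)^2 + (216/1181)^2*(γ14)^2 + (240/1181)^2*(γ23)^2 + (120/1181)^2*(γ24)^2 = 18284176/34869025*(+1) + 186624/1394761*(+1) + 46656/1394761*(+1) + 57600/1394761*(-1) + 14400/1394761*(-1) = 16/25 (each basis 2-blade squares to minus the product of its generators' squares); cross terms between blades sharing an index anticommute and cancel; the commuting (index-disjoint) pairs give grade-4 terms 2*c*c'*(blade product), which cancel blade by blade — γ1234: -103680/1394761 + 103680/1394761 = 0 — confirming B is simple. So B^2 = 16/25.
Answer: boost, certificate B^2 = 16/25. Key observation: B^2 = 16/25 is a conjugation invariant, so its sign decides the class regardless of the surface form of B.


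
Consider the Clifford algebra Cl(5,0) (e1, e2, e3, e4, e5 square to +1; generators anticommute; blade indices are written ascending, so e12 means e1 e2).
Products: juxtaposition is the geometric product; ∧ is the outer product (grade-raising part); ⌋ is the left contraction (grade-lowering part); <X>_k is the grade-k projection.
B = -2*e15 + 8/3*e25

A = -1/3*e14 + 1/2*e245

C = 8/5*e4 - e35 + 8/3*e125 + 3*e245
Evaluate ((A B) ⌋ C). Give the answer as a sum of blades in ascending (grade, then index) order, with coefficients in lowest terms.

step 1: 4/3*e4 - 2/3*e45 + e124 + 8/9*e1245
step 2: 32/15 + 2*e2 - 4*e25
Answer: 32/15 + 2*e2 - 4*e25


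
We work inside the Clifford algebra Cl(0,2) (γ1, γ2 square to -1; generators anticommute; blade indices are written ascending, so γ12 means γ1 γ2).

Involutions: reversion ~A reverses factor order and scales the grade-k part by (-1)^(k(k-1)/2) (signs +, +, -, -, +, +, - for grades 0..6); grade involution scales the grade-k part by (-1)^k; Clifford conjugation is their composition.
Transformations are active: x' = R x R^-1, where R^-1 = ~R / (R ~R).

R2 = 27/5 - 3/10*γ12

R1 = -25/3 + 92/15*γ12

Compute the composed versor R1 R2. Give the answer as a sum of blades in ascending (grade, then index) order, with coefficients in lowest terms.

Distribute over the terms of R1 (each basis-blade product reordered to ascending indices, repeated generators contracted through their squares):
(-25/3) R2 = -45 + 5/2*γ12
(92/15*γ12) R2 = 46/25 + 828/25*γ12
Summing the partial products and collecting blades:
Answer: -1079/25 + 1781/50*γ12


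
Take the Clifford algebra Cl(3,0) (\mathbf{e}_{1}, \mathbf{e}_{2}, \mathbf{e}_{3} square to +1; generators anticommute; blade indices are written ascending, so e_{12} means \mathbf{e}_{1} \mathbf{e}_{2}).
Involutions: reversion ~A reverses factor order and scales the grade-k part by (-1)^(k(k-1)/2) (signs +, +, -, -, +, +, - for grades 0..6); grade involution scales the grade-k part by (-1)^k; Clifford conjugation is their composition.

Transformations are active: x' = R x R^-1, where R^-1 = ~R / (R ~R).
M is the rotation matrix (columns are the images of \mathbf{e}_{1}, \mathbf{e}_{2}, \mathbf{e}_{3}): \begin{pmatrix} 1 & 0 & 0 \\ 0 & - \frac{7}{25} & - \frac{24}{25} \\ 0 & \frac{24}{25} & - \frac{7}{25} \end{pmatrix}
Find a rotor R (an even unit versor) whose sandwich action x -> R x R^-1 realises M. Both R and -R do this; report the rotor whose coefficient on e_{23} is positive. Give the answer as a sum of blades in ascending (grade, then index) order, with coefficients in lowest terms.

Method: write R = a + b12*e_{12} + b13*e_{13} + b23*e_{23} with a^2 + b12^2 + b13^2 + b23^2 = 1 (so R^-1 = ~R). Expanding the columns R e_j ~R gives tr M = 4a^2 - 1 and, from the antisymmetric part, M21 - M12 = -4a*b12, M13 - M31 = 4a*b13, M32 - M23 = -4a*b23.
Here tr M = \frac{11}{25}, so a^2 = (1 + tr M)/4 = \frac{9}{25} and a = ±\frac{3}{5}. Taking a = \frac{3}{5}: M21 - M12 = 0, M13 - M31 = 0, M32 - M23 = \frac{48}{25}, giving b12 = 0, b13 = 0, b23 = -\frac{4}{5}, i.e. R = \frac{3}{5} - \frac{4}{5} e_{23}.
Its e_{23} coefficient is negative, so report the other preimage -R.
Answer: -\frac{3}{5} + \frac{4}{5} e_{23}. Key observation: the double cover Spin(3) -> SO(3) sends R and -R to the same matrix (trace \frac{11}{25} here), so the stated sign of the e_{23} coefficient is what selects one sheet.
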